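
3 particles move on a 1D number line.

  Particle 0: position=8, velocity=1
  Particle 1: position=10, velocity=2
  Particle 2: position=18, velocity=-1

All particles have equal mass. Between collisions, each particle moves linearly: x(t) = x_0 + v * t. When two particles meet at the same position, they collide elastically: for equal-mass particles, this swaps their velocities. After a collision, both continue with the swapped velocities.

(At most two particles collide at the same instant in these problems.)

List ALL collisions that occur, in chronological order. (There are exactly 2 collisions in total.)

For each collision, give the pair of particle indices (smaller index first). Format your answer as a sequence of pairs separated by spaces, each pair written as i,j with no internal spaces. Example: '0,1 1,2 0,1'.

Answer: 1,2 0,1

Derivation:
Collision at t=8/3: particles 1 and 2 swap velocities; positions: p0=32/3 p1=46/3 p2=46/3; velocities now: v0=1 v1=-1 v2=2
Collision at t=5: particles 0 and 1 swap velocities; positions: p0=13 p1=13 p2=20; velocities now: v0=-1 v1=1 v2=2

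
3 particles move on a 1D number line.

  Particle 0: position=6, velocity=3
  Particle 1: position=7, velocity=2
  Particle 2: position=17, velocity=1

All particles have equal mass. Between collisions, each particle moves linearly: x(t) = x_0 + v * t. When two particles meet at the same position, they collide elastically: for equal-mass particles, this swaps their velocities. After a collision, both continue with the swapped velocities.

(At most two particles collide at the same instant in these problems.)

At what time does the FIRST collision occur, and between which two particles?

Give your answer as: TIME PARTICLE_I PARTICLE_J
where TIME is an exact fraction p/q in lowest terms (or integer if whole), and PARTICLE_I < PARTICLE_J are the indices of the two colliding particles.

Pair (0,1): pos 6,7 vel 3,2 -> gap=1, closing at 1/unit, collide at t=1
Pair (1,2): pos 7,17 vel 2,1 -> gap=10, closing at 1/unit, collide at t=10
Earliest collision: t=1 between 0 and 1

Answer: 1 0 1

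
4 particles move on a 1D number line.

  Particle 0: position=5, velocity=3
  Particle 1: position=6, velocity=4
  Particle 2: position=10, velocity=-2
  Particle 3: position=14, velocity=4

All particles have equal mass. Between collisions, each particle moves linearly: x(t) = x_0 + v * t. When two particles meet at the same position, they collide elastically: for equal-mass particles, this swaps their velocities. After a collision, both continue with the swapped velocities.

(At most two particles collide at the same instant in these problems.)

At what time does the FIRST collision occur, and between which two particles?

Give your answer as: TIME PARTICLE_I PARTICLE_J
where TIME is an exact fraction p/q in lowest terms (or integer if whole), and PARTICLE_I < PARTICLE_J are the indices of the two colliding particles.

Pair (0,1): pos 5,6 vel 3,4 -> not approaching (rel speed -1 <= 0)
Pair (1,2): pos 6,10 vel 4,-2 -> gap=4, closing at 6/unit, collide at t=2/3
Pair (2,3): pos 10,14 vel -2,4 -> not approaching (rel speed -6 <= 0)
Earliest collision: t=2/3 between 1 and 2

Answer: 2/3 1 2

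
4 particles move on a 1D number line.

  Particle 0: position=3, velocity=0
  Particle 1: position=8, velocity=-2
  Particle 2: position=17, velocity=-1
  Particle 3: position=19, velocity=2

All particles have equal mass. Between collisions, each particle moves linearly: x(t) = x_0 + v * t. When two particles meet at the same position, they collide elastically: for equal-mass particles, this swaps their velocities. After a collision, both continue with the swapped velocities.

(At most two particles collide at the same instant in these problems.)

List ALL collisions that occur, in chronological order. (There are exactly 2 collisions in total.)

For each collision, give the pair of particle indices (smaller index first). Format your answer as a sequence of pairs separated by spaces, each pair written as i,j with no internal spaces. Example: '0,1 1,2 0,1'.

Answer: 0,1 1,2

Derivation:
Collision at t=5/2: particles 0 and 1 swap velocities; positions: p0=3 p1=3 p2=29/2 p3=24; velocities now: v0=-2 v1=0 v2=-1 v3=2
Collision at t=14: particles 1 and 2 swap velocities; positions: p0=-20 p1=3 p2=3 p3=47; velocities now: v0=-2 v1=-1 v2=0 v3=2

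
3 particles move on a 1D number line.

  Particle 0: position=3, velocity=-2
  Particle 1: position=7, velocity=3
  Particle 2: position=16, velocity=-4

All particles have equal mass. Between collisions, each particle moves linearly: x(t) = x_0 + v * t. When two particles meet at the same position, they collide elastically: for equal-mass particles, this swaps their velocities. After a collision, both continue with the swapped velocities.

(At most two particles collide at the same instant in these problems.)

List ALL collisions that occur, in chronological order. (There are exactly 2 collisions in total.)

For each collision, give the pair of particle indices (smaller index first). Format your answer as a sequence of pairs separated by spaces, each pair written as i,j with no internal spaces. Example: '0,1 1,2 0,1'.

Answer: 1,2 0,1

Derivation:
Collision at t=9/7: particles 1 and 2 swap velocities; positions: p0=3/7 p1=76/7 p2=76/7; velocities now: v0=-2 v1=-4 v2=3
Collision at t=13/2: particles 0 and 1 swap velocities; positions: p0=-10 p1=-10 p2=53/2; velocities now: v0=-4 v1=-2 v2=3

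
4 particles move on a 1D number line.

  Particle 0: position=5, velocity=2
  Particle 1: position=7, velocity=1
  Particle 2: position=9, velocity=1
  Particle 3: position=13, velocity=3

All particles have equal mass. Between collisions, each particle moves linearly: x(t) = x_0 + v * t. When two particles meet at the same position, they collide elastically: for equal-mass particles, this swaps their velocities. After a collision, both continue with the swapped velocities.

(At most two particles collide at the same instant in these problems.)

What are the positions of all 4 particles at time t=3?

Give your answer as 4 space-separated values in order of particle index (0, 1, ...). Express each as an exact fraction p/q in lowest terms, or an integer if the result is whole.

Collision at t=2: particles 0 and 1 swap velocities; positions: p0=9 p1=9 p2=11 p3=19; velocities now: v0=1 v1=2 v2=1 v3=3
Advance to t=3 (no further collisions before then); velocities: v0=1 v1=2 v2=1 v3=3; positions = 10 11 12 22

Answer: 10 11 12 22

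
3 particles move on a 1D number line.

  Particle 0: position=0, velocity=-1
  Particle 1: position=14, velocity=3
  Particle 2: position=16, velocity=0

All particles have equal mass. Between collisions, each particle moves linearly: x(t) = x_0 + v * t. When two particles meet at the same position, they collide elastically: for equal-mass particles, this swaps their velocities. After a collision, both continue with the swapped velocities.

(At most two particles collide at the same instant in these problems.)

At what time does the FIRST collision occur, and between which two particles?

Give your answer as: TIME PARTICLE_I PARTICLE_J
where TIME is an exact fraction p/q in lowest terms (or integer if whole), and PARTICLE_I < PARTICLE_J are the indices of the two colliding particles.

Answer: 2/3 1 2

Derivation:
Pair (0,1): pos 0,14 vel -1,3 -> not approaching (rel speed -4 <= 0)
Pair (1,2): pos 14,16 vel 3,0 -> gap=2, closing at 3/unit, collide at t=2/3
Earliest collision: t=2/3 between 1 and 2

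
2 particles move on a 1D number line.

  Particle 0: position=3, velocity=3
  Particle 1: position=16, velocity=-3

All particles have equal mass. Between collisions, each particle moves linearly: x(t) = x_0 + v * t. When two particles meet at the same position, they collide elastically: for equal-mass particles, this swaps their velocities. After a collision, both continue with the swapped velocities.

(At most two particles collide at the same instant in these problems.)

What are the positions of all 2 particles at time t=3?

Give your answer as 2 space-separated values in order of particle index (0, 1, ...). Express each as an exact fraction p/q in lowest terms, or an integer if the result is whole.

Collision at t=13/6: particles 0 and 1 swap velocities; positions: p0=19/2 p1=19/2; velocities now: v0=-3 v1=3
Advance to t=3 (no further collisions before then); velocities: v0=-3 v1=3; positions = 7 12

Answer: 7 12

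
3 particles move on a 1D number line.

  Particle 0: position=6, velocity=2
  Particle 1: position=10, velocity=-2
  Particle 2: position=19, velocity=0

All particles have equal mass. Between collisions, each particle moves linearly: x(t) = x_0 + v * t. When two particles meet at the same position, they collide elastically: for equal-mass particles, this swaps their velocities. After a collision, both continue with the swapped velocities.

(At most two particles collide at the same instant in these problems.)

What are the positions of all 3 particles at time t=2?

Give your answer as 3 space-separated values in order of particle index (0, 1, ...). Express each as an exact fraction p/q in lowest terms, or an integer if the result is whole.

Answer: 6 10 19

Derivation:
Collision at t=1: particles 0 and 1 swap velocities; positions: p0=8 p1=8 p2=19; velocities now: v0=-2 v1=2 v2=0
Advance to t=2 (no further collisions before then); velocities: v0=-2 v1=2 v2=0; positions = 6 10 19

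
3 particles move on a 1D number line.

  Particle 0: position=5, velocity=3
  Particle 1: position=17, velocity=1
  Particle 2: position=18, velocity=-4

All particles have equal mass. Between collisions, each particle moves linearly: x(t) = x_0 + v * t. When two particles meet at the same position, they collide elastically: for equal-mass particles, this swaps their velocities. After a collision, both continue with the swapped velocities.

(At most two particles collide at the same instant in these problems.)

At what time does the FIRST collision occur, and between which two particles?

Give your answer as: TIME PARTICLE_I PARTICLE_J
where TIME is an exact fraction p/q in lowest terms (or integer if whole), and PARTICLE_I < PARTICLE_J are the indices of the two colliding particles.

Answer: 1/5 1 2

Derivation:
Pair (0,1): pos 5,17 vel 3,1 -> gap=12, closing at 2/unit, collide at t=6
Pair (1,2): pos 17,18 vel 1,-4 -> gap=1, closing at 5/unit, collide at t=1/5
Earliest collision: t=1/5 between 1 and 2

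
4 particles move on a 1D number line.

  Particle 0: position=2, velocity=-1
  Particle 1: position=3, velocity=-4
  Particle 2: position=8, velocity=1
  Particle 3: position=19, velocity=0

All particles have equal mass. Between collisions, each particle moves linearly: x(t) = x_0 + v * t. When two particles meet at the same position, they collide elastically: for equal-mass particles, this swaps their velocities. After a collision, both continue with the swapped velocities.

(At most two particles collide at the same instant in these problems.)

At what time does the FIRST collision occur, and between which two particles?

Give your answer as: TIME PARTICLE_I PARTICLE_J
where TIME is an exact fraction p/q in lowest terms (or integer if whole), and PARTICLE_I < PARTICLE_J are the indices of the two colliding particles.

Answer: 1/3 0 1

Derivation:
Pair (0,1): pos 2,3 vel -1,-4 -> gap=1, closing at 3/unit, collide at t=1/3
Pair (1,2): pos 3,8 vel -4,1 -> not approaching (rel speed -5 <= 0)
Pair (2,3): pos 8,19 vel 1,0 -> gap=11, closing at 1/unit, collide at t=11
Earliest collision: t=1/3 between 0 and 1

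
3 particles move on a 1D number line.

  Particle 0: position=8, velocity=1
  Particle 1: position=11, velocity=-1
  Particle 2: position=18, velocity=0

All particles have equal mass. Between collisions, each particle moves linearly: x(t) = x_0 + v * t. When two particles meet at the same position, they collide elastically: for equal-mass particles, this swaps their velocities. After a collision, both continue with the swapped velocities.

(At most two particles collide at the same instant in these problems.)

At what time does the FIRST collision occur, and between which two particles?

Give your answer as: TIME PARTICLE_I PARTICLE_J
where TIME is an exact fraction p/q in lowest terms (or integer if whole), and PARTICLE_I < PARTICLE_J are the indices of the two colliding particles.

Pair (0,1): pos 8,11 vel 1,-1 -> gap=3, closing at 2/unit, collide at t=3/2
Pair (1,2): pos 11,18 vel -1,0 -> not approaching (rel speed -1 <= 0)
Earliest collision: t=3/2 between 0 and 1

Answer: 3/2 0 1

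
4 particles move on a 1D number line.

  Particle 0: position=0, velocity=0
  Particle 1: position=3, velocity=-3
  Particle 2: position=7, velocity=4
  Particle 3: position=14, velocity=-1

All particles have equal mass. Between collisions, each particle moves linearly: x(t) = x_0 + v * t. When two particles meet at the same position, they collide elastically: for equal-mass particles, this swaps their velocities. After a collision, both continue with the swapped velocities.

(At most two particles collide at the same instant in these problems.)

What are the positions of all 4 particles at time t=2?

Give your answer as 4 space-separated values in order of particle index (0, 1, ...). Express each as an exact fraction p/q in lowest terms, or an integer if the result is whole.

Collision at t=1: particles 0 and 1 swap velocities; positions: p0=0 p1=0 p2=11 p3=13; velocities now: v0=-3 v1=0 v2=4 v3=-1
Collision at t=7/5: particles 2 and 3 swap velocities; positions: p0=-6/5 p1=0 p2=63/5 p3=63/5; velocities now: v0=-3 v1=0 v2=-1 v3=4
Advance to t=2 (no further collisions before then); velocities: v0=-3 v1=0 v2=-1 v3=4; positions = -3 0 12 15

Answer: -3 0 12 15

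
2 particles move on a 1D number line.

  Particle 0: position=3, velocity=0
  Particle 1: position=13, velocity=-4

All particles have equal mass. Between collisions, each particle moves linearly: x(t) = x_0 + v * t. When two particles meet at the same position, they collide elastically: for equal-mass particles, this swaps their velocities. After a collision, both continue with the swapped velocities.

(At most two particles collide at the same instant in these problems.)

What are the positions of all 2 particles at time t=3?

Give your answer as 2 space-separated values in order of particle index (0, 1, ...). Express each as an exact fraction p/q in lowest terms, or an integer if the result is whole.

Collision at t=5/2: particles 0 and 1 swap velocities; positions: p0=3 p1=3; velocities now: v0=-4 v1=0
Advance to t=3 (no further collisions before then); velocities: v0=-4 v1=0; positions = 1 3

Answer: 1 3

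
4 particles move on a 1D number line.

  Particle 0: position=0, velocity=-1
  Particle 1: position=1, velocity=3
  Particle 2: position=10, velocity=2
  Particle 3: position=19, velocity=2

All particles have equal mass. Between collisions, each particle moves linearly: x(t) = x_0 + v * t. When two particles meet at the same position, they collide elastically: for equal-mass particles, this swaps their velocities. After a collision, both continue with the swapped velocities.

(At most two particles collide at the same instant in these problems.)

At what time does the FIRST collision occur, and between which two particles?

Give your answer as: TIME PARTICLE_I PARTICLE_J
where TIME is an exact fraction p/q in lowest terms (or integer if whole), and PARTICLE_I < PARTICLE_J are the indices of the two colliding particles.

Pair (0,1): pos 0,1 vel -1,3 -> not approaching (rel speed -4 <= 0)
Pair (1,2): pos 1,10 vel 3,2 -> gap=9, closing at 1/unit, collide at t=9
Pair (2,3): pos 10,19 vel 2,2 -> not approaching (rel speed 0 <= 0)
Earliest collision: t=9 between 1 and 2

Answer: 9 1 2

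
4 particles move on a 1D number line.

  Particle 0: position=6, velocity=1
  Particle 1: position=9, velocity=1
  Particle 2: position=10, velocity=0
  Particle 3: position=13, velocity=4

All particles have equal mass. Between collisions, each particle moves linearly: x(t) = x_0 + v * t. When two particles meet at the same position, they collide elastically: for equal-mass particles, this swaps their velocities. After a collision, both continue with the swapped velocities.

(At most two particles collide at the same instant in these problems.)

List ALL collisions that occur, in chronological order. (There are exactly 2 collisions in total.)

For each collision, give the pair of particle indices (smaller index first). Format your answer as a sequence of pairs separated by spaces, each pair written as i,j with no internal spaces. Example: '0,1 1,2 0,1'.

Collision at t=1: particles 1 and 2 swap velocities; positions: p0=7 p1=10 p2=10 p3=17; velocities now: v0=1 v1=0 v2=1 v3=4
Collision at t=4: particles 0 and 1 swap velocities; positions: p0=10 p1=10 p2=13 p3=29; velocities now: v0=0 v1=1 v2=1 v3=4

Answer: 1,2 0,1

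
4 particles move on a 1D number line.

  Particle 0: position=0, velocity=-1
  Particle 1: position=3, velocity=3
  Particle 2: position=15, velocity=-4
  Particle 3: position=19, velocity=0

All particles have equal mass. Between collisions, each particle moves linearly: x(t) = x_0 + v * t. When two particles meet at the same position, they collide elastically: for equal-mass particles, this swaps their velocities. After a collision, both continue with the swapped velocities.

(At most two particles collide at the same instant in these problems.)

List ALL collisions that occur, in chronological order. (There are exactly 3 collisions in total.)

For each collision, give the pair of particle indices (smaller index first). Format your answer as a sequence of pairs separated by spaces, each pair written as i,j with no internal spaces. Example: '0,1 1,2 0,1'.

Collision at t=12/7: particles 1 and 2 swap velocities; positions: p0=-12/7 p1=57/7 p2=57/7 p3=19; velocities now: v0=-1 v1=-4 v2=3 v3=0
Collision at t=5: particles 0 and 1 swap velocities; positions: p0=-5 p1=-5 p2=18 p3=19; velocities now: v0=-4 v1=-1 v2=3 v3=0
Collision at t=16/3: particles 2 and 3 swap velocities; positions: p0=-19/3 p1=-16/3 p2=19 p3=19; velocities now: v0=-4 v1=-1 v2=0 v3=3

Answer: 1,2 0,1 2,3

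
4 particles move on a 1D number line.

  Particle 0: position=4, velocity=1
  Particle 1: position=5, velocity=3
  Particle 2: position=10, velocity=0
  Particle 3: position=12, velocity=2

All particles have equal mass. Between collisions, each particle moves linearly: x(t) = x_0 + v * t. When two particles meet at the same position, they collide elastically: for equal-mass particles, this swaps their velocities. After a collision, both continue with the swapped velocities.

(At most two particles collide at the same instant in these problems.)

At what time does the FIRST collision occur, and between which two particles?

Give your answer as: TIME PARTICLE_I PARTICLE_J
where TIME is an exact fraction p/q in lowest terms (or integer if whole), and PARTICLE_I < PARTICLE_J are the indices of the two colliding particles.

Pair (0,1): pos 4,5 vel 1,3 -> not approaching (rel speed -2 <= 0)
Pair (1,2): pos 5,10 vel 3,0 -> gap=5, closing at 3/unit, collide at t=5/3
Pair (2,3): pos 10,12 vel 0,2 -> not approaching (rel speed -2 <= 0)
Earliest collision: t=5/3 between 1 and 2

Answer: 5/3 1 2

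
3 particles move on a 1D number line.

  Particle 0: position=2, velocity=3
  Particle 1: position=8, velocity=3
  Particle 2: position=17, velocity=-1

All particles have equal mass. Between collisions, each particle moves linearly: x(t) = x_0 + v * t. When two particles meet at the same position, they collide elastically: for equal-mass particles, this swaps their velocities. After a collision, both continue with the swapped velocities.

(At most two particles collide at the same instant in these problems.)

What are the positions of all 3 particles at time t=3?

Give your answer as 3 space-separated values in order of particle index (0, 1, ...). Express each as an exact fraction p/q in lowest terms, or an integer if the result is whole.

Answer: 11 14 17

Derivation:
Collision at t=9/4: particles 1 and 2 swap velocities; positions: p0=35/4 p1=59/4 p2=59/4; velocities now: v0=3 v1=-1 v2=3
Advance to t=3 (no further collisions before then); velocities: v0=3 v1=-1 v2=3; positions = 11 14 17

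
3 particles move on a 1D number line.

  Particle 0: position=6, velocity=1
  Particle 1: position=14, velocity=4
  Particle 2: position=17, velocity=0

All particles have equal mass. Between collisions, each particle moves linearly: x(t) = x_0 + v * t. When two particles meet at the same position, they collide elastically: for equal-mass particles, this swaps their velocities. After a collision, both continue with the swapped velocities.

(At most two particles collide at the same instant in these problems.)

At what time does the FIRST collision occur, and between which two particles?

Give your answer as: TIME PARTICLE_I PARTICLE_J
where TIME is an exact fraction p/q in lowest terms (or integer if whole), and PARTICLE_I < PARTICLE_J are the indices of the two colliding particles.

Pair (0,1): pos 6,14 vel 1,4 -> not approaching (rel speed -3 <= 0)
Pair (1,2): pos 14,17 vel 4,0 -> gap=3, closing at 4/unit, collide at t=3/4
Earliest collision: t=3/4 between 1 and 2

Answer: 3/4 1 2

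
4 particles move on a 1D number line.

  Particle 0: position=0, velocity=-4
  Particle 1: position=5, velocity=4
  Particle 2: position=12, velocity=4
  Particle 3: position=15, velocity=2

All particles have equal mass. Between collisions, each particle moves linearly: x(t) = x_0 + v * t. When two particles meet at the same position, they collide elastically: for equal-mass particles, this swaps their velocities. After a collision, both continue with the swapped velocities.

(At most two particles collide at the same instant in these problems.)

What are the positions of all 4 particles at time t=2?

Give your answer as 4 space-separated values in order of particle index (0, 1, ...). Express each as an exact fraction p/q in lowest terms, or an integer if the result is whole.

Collision at t=3/2: particles 2 and 3 swap velocities; positions: p0=-6 p1=11 p2=18 p3=18; velocities now: v0=-4 v1=4 v2=2 v3=4
Advance to t=2 (no further collisions before then); velocities: v0=-4 v1=4 v2=2 v3=4; positions = -8 13 19 20

Answer: -8 13 19 20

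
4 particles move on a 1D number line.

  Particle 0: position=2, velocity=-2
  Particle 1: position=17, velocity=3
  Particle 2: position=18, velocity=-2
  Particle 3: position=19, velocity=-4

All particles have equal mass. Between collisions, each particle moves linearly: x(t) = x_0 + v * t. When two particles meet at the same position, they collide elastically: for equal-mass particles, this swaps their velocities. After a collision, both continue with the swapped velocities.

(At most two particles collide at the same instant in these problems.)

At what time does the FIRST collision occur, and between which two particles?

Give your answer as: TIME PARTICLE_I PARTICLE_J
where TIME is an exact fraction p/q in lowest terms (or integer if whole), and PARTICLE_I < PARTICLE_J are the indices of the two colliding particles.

Pair (0,1): pos 2,17 vel -2,3 -> not approaching (rel speed -5 <= 0)
Pair (1,2): pos 17,18 vel 3,-2 -> gap=1, closing at 5/unit, collide at t=1/5
Pair (2,3): pos 18,19 vel -2,-4 -> gap=1, closing at 2/unit, collide at t=1/2
Earliest collision: t=1/5 between 1 and 2

Answer: 1/5 1 2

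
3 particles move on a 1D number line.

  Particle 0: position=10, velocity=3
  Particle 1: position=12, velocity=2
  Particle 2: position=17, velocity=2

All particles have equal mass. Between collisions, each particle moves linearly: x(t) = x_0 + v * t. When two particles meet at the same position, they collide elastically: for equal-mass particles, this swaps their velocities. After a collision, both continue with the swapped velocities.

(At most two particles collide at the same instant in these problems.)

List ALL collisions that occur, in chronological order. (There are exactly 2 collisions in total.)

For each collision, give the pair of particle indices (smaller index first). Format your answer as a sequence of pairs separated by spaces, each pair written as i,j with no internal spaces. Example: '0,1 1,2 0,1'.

Answer: 0,1 1,2

Derivation:
Collision at t=2: particles 0 and 1 swap velocities; positions: p0=16 p1=16 p2=21; velocities now: v0=2 v1=3 v2=2
Collision at t=7: particles 1 and 2 swap velocities; positions: p0=26 p1=31 p2=31; velocities now: v0=2 v1=2 v2=3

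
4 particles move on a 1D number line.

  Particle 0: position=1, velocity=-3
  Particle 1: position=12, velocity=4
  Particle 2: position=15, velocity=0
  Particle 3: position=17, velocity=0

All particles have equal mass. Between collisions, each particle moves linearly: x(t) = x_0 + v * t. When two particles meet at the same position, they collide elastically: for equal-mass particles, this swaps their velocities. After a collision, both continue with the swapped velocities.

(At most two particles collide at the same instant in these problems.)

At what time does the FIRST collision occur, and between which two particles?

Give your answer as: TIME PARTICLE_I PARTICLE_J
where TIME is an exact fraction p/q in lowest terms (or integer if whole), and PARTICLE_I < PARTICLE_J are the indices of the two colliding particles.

Answer: 3/4 1 2

Derivation:
Pair (0,1): pos 1,12 vel -3,4 -> not approaching (rel speed -7 <= 0)
Pair (1,2): pos 12,15 vel 4,0 -> gap=3, closing at 4/unit, collide at t=3/4
Pair (2,3): pos 15,17 vel 0,0 -> not approaching (rel speed 0 <= 0)
Earliest collision: t=3/4 between 1 and 2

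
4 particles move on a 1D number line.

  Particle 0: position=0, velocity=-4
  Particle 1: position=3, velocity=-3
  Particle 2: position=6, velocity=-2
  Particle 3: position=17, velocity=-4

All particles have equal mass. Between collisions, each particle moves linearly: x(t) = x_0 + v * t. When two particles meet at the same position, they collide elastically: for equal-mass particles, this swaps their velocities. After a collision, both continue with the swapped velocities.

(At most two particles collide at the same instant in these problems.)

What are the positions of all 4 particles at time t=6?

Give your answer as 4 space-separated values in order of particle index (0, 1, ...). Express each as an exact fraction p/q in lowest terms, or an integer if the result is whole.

Answer: -24 -15 -7 -6

Derivation:
Collision at t=11/2: particles 2 and 3 swap velocities; positions: p0=-22 p1=-27/2 p2=-5 p3=-5; velocities now: v0=-4 v1=-3 v2=-4 v3=-2
Advance to t=6 (no further collisions before then); velocities: v0=-4 v1=-3 v2=-4 v3=-2; positions = -24 -15 -7 -6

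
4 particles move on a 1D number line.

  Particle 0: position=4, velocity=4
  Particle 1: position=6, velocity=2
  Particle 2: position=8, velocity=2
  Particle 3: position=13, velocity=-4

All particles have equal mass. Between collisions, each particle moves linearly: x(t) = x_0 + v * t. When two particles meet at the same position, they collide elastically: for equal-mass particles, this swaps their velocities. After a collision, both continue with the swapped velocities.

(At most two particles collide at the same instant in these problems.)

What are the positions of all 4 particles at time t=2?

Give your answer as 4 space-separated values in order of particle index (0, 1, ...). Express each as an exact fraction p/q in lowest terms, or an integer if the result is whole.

Collision at t=5/6: particles 2 and 3 swap velocities; positions: p0=22/3 p1=23/3 p2=29/3 p3=29/3; velocities now: v0=4 v1=2 v2=-4 v3=2
Collision at t=1: particles 0 and 1 swap velocities; positions: p0=8 p1=8 p2=9 p3=10; velocities now: v0=2 v1=4 v2=-4 v3=2
Collision at t=9/8: particles 1 and 2 swap velocities; positions: p0=33/4 p1=17/2 p2=17/2 p3=41/4; velocities now: v0=2 v1=-4 v2=4 v3=2
Collision at t=7/6: particles 0 and 1 swap velocities; positions: p0=25/3 p1=25/3 p2=26/3 p3=31/3; velocities now: v0=-4 v1=2 v2=4 v3=2
Collision at t=2: particles 2 and 3 swap velocities; positions: p0=5 p1=10 p2=12 p3=12; velocities now: v0=-4 v1=2 v2=2 v3=4
Advance to t=2 (no further collisions before then); velocities: v0=-4 v1=2 v2=2 v3=4; positions = 5 10 12 12

Answer: 5 10 12 12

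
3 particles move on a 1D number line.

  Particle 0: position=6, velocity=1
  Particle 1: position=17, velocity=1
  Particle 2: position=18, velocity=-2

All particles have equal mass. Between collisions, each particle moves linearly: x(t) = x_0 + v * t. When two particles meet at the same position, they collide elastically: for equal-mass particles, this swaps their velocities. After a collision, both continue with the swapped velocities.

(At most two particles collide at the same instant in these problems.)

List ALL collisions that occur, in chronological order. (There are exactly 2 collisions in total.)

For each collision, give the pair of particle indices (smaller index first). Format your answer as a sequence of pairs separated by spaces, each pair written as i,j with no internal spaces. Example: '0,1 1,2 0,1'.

Collision at t=1/3: particles 1 and 2 swap velocities; positions: p0=19/3 p1=52/3 p2=52/3; velocities now: v0=1 v1=-2 v2=1
Collision at t=4: particles 0 and 1 swap velocities; positions: p0=10 p1=10 p2=21; velocities now: v0=-2 v1=1 v2=1

Answer: 1,2 0,1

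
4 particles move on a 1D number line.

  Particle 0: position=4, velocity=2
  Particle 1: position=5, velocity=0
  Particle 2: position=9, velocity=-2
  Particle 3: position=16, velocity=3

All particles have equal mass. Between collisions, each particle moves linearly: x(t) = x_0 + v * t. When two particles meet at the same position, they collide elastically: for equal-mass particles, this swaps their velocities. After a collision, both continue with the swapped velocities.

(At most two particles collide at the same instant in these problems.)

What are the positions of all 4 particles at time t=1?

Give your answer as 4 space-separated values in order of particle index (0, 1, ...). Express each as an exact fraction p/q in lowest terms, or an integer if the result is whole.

Answer: 5 6 7 19

Derivation:
Collision at t=1/2: particles 0 and 1 swap velocities; positions: p0=5 p1=5 p2=8 p3=35/2; velocities now: v0=0 v1=2 v2=-2 v3=3
Advance to t=1 (no further collisions before then); velocities: v0=0 v1=2 v2=-2 v3=3; positions = 5 6 7 19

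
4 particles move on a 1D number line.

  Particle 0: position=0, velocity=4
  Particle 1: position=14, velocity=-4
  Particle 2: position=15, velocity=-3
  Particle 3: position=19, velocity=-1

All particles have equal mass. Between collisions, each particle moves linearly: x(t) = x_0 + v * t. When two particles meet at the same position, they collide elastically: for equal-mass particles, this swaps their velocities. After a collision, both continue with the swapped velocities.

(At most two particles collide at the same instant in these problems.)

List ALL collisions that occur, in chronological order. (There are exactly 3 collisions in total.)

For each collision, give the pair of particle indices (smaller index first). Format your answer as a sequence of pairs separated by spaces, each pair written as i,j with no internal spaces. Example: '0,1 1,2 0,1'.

Collision at t=7/4: particles 0 and 1 swap velocities; positions: p0=7 p1=7 p2=39/4 p3=69/4; velocities now: v0=-4 v1=4 v2=-3 v3=-1
Collision at t=15/7: particles 1 and 2 swap velocities; positions: p0=38/7 p1=60/7 p2=60/7 p3=118/7; velocities now: v0=-4 v1=-3 v2=4 v3=-1
Collision at t=19/5: particles 2 and 3 swap velocities; positions: p0=-6/5 p1=18/5 p2=76/5 p3=76/5; velocities now: v0=-4 v1=-3 v2=-1 v3=4

Answer: 0,1 1,2 2,3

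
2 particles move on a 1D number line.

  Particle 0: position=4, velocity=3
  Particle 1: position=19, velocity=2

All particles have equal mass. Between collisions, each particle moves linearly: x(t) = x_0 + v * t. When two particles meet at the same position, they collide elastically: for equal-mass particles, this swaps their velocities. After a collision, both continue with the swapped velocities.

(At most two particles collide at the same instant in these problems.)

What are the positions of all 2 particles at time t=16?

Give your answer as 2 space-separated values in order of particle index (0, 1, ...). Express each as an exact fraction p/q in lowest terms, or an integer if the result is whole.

Collision at t=15: particles 0 and 1 swap velocities; positions: p0=49 p1=49; velocities now: v0=2 v1=3
Advance to t=16 (no further collisions before then); velocities: v0=2 v1=3; positions = 51 52

Answer: 51 52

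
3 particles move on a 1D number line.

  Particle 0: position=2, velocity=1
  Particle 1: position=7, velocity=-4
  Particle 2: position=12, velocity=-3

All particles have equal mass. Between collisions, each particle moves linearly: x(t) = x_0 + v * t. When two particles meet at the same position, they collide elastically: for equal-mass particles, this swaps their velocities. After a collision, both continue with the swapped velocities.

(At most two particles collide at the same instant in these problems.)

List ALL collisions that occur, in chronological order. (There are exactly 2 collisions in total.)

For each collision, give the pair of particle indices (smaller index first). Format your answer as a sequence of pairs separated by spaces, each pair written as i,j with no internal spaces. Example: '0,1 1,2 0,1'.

Answer: 0,1 1,2

Derivation:
Collision at t=1: particles 0 and 1 swap velocities; positions: p0=3 p1=3 p2=9; velocities now: v0=-4 v1=1 v2=-3
Collision at t=5/2: particles 1 and 2 swap velocities; positions: p0=-3 p1=9/2 p2=9/2; velocities now: v0=-4 v1=-3 v2=1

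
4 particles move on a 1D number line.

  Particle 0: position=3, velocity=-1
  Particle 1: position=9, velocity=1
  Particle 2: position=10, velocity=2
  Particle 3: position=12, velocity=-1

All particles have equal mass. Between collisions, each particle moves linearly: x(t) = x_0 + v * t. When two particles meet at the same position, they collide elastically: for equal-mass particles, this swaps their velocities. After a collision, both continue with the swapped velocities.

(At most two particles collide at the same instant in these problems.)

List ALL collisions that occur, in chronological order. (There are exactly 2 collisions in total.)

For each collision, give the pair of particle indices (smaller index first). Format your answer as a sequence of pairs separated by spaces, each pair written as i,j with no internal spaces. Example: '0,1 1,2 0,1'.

Answer: 2,3 1,2

Derivation:
Collision at t=2/3: particles 2 and 3 swap velocities; positions: p0=7/3 p1=29/3 p2=34/3 p3=34/3; velocities now: v0=-1 v1=1 v2=-1 v3=2
Collision at t=3/2: particles 1 and 2 swap velocities; positions: p0=3/2 p1=21/2 p2=21/2 p3=13; velocities now: v0=-1 v1=-1 v2=1 v3=2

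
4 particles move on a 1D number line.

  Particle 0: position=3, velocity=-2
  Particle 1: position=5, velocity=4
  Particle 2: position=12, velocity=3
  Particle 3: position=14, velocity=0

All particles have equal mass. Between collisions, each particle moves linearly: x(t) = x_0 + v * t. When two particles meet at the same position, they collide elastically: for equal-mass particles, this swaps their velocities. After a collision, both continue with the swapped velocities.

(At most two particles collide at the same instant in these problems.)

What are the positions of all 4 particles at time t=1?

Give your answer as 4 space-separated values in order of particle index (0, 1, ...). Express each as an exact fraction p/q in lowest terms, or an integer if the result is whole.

Answer: 1 9 14 15

Derivation:
Collision at t=2/3: particles 2 and 3 swap velocities; positions: p0=5/3 p1=23/3 p2=14 p3=14; velocities now: v0=-2 v1=4 v2=0 v3=3
Advance to t=1 (no further collisions before then); velocities: v0=-2 v1=4 v2=0 v3=3; positions = 1 9 14 15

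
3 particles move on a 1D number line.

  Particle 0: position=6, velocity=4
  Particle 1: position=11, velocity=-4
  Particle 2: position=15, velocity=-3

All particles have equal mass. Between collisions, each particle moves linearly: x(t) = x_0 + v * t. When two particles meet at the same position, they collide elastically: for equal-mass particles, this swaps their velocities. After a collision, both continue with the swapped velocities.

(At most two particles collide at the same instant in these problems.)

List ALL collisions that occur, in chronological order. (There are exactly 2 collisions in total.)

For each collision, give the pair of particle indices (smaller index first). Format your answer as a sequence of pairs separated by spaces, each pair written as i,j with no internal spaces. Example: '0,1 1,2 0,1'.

Collision at t=5/8: particles 0 and 1 swap velocities; positions: p0=17/2 p1=17/2 p2=105/8; velocities now: v0=-4 v1=4 v2=-3
Collision at t=9/7: particles 1 and 2 swap velocities; positions: p0=41/7 p1=78/7 p2=78/7; velocities now: v0=-4 v1=-3 v2=4

Answer: 0,1 1,2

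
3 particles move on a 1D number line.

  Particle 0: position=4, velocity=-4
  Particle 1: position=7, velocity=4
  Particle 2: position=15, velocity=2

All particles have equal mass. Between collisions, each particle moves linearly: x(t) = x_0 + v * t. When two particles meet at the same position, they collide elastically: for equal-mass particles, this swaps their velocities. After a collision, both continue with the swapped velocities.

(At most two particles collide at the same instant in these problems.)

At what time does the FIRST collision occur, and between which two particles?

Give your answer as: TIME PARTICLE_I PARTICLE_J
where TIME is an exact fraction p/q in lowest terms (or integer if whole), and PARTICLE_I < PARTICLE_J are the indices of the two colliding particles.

Pair (0,1): pos 4,7 vel -4,4 -> not approaching (rel speed -8 <= 0)
Pair (1,2): pos 7,15 vel 4,2 -> gap=8, closing at 2/unit, collide at t=4
Earliest collision: t=4 between 1 and 2

Answer: 4 1 2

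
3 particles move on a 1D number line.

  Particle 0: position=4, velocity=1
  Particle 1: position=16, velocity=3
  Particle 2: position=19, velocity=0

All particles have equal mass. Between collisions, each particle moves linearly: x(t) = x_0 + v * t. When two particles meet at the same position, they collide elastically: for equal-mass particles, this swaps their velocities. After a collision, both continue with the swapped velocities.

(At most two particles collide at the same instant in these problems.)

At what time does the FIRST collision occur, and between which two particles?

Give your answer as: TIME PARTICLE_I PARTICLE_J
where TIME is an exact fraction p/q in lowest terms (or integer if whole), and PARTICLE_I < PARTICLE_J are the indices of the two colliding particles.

Answer: 1 1 2

Derivation:
Pair (0,1): pos 4,16 vel 1,3 -> not approaching (rel speed -2 <= 0)
Pair (1,2): pos 16,19 vel 3,0 -> gap=3, closing at 3/unit, collide at t=1
Earliest collision: t=1 between 1 and 2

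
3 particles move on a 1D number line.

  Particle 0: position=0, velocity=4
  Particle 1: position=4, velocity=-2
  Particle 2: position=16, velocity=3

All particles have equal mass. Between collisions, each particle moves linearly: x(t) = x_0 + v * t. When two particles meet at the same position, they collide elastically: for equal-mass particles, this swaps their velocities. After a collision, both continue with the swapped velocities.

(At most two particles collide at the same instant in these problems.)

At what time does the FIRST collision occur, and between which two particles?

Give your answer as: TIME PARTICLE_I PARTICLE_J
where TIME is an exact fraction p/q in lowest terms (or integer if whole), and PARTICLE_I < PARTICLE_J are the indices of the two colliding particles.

Pair (0,1): pos 0,4 vel 4,-2 -> gap=4, closing at 6/unit, collide at t=2/3
Pair (1,2): pos 4,16 vel -2,3 -> not approaching (rel speed -5 <= 0)
Earliest collision: t=2/3 between 0 and 1

Answer: 2/3 0 1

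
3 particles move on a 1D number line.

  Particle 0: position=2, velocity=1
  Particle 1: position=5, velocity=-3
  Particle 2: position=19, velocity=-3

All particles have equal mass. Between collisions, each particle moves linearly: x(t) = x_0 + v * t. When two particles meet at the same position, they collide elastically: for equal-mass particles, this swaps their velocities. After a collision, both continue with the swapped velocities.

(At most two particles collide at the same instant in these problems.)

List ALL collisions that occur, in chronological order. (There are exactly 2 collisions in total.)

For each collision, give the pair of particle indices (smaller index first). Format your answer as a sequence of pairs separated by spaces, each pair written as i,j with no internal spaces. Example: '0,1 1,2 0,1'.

Collision at t=3/4: particles 0 and 1 swap velocities; positions: p0=11/4 p1=11/4 p2=67/4; velocities now: v0=-3 v1=1 v2=-3
Collision at t=17/4: particles 1 and 2 swap velocities; positions: p0=-31/4 p1=25/4 p2=25/4; velocities now: v0=-3 v1=-3 v2=1

Answer: 0,1 1,2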